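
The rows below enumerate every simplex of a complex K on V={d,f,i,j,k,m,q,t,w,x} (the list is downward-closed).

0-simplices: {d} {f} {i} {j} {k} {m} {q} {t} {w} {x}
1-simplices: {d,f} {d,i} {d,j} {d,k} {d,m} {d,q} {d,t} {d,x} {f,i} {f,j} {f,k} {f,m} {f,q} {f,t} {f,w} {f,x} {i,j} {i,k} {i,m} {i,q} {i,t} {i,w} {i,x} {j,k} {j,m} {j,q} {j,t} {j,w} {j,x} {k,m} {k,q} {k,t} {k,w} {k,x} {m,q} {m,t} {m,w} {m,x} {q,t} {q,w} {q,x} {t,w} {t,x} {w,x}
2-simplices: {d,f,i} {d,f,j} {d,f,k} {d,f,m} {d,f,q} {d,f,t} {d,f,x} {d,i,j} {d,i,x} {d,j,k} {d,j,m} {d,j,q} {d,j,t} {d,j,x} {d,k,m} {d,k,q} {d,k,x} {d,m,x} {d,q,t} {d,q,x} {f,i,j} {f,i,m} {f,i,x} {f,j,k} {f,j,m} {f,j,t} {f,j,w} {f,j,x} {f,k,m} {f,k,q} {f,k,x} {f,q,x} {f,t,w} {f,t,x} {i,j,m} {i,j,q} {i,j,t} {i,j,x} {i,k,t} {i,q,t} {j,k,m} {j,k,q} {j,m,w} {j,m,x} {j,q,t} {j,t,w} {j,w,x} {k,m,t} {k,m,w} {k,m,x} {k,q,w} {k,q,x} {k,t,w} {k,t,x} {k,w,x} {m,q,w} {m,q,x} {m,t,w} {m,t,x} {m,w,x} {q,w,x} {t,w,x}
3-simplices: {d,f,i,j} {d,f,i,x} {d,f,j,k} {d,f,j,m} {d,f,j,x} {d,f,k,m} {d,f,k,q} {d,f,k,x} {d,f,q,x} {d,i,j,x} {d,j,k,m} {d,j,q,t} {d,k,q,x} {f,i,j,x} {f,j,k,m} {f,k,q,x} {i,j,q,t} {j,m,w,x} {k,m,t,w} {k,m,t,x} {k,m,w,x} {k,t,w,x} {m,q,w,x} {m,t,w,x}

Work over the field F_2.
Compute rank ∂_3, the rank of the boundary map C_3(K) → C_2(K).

rank∂_3=20

n_0=10 n_1=44 n_2=62 n_3=24  [Z2]
∂1: piv[df,di,dj,dk,dm,dq,dt,dx,fw] rk=9  ker:fi,fj,fk,fm,fq,ft,fx,ij,ik,im,iq,it,iw,ix,jk,jm,jq,jt,jw,jx,km,kq,kt,kw,kx,mq,mt,mw,mx,qt,qw,qx,tw,tx,wx
∂2: piv[dfi,dfj,dfk,dfm,dfq,dft,dfx,dij,dix,djk,djm,djq,djt,djx,dkm,dkq,dkx,dmx,dqt,dqx,fim,fjw,ftw,ftx,ijq,ijt,ikt,jmw,jwx,kmt,kmw,kqw,ktw,mqw] rk=34  ker:fij,fix,fjk,fjm,fjt,fjx,fkm,fkq,fkx,fqx,ijm,ijx,iqt,jkm,jkq,jmx,jqt,jtw,kmx,kqx,ktx,kwx,mqx,mtw,mtx,mwx,qwx,twx
∂3: piv[dfij,dfix,dfjk,dfjm,dfjx,dfkm,dfkq,dfkx,dfqx,dijx,djkm,djqt,dkqx,ijqt,jmwx,kmtw,kmtx,kmwx,ktwx,mqwx] rk=20  ker:fijx,fjkm,fkqx,mtwx
rk∂_3=20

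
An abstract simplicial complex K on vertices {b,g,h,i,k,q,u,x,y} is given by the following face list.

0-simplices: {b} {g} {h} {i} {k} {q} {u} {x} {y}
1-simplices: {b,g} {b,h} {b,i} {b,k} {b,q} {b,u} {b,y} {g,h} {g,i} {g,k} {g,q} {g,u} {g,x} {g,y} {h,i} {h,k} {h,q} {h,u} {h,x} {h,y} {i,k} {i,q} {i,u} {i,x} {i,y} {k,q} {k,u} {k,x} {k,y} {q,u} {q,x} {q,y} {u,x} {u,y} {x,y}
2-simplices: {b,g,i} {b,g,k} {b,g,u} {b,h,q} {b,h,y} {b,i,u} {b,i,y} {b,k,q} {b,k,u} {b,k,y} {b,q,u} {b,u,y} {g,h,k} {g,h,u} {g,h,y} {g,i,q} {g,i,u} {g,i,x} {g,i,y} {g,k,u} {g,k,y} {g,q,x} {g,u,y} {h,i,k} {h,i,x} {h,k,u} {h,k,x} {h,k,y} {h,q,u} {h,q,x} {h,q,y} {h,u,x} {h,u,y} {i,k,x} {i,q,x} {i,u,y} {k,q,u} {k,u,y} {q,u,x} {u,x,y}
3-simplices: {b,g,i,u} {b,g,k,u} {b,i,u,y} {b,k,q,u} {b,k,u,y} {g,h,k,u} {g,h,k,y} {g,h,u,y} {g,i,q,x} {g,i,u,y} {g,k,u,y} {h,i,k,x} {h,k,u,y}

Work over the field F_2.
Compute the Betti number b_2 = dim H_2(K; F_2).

n_0=9 n_1=35 n_2=40 n_3=13  [Z2]
∂1: piv[bg,bh,bi,bk,bq,bu,by,gx] rk=8  ker:gh,gi,gk,gq,gu,gy,hi,hk,hq,hu,hx,hy,ik,iq,iu,ix,iy,kq,ku,kx,ky,qu,qx,qy,ux,uy,xy
∂2: piv[bgi,bgk,bgu,bhq,bhy,biu,biy,bkq,bku,bky,bqu,buy,ghk,ghu,ghy,giq,gix,giy,gqx,hik,hix,hkx,hqx,hqy,hux,uxy] rk=26  ker:giu,gku,gky,guy,hku,hky,hqu,huy,ikx,iqx,iuy,kqu,kuy,qux
∂3: piv[bgiu,bgku,biuy,bkqu,bkuy,ghku,ghky,ghuy,giqx,giuy,gkuy,hikx] rk=12  ker:hkuy
b_2=(40−26)−12=2

b_2=2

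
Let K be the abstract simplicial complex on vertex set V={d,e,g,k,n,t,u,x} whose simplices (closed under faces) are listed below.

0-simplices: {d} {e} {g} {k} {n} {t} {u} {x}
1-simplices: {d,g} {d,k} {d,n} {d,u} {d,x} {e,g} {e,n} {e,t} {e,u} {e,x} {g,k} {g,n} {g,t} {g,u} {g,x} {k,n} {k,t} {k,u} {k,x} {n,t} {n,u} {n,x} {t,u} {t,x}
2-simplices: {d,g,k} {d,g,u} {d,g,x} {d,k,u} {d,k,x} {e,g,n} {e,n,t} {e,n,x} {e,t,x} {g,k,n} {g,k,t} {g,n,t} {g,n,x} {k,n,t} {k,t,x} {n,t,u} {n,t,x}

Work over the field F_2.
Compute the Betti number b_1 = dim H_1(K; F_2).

b_1=3

n_0=8 n_1=24 n_2=17  [Z2]
∂1: piv[dg,dk,dn,du,dx,eg,et] rk=7  ker:en,eu,ex,gk,gn,gt,gu,gx,kn,kt,ku,kx,nt,nu,nx,tu,tx
∂2: piv[dgk,dgu,dgx,dku,dkx,egn,ent,enx,etx,gkn,gkt,gnt,gnx,ntu] rk=14  ker:knt,ktx,ntx
b_1=(24−7)−14=3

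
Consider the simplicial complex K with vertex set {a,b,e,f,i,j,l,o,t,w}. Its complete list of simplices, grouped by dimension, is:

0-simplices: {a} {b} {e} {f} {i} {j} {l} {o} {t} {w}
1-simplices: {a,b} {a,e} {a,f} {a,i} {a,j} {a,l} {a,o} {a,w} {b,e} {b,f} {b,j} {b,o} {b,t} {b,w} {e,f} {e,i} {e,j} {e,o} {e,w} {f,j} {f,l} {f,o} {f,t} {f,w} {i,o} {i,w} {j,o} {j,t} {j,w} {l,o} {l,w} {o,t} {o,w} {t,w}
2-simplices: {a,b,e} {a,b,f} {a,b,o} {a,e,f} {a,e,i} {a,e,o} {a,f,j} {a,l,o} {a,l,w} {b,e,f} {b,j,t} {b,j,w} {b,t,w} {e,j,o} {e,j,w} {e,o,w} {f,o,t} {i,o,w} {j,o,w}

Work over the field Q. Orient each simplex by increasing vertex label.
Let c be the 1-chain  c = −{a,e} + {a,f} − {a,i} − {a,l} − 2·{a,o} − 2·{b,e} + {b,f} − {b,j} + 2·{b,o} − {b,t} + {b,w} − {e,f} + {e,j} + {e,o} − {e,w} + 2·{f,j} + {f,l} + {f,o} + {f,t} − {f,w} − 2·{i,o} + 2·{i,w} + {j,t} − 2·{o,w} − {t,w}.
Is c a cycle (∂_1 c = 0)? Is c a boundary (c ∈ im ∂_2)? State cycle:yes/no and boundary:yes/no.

n_0=10 n_1=34 n_2=19  [Q]
∂1: piv[ab,ae,af,ai,aj,al,ao,aw,bt] rk=9  ker:be,bf,bj,bo,bw,ef,ei,ej,eo,ew,fj,fl,fo,ft,fw,io,iw,jo,jt,jw,lo,lw,ot,ow,tw
∂2: piv[abe,abf,abo,aef,aei,aeo,afj,alo,alw,bjt,bjw,btw,ejo,ejw,eow,fot,iow] rk=17  ker:bef,jow
∂1c = 4·{a} − 3·{e} − 3·{f} − {i} + {j} + 2·{o} + 2·{t} − 2·{w}

cycle:no boundary:no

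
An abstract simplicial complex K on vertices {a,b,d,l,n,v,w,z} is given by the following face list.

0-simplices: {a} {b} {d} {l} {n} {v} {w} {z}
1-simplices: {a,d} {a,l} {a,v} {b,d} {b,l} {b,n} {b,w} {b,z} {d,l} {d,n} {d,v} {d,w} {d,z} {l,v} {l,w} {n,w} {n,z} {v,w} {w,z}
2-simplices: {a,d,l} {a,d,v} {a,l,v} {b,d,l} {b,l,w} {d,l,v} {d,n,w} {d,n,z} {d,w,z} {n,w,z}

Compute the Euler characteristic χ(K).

n_0=8 n_1=19 n_2=10
χ=+8−19+10=-1

χ(K)=-1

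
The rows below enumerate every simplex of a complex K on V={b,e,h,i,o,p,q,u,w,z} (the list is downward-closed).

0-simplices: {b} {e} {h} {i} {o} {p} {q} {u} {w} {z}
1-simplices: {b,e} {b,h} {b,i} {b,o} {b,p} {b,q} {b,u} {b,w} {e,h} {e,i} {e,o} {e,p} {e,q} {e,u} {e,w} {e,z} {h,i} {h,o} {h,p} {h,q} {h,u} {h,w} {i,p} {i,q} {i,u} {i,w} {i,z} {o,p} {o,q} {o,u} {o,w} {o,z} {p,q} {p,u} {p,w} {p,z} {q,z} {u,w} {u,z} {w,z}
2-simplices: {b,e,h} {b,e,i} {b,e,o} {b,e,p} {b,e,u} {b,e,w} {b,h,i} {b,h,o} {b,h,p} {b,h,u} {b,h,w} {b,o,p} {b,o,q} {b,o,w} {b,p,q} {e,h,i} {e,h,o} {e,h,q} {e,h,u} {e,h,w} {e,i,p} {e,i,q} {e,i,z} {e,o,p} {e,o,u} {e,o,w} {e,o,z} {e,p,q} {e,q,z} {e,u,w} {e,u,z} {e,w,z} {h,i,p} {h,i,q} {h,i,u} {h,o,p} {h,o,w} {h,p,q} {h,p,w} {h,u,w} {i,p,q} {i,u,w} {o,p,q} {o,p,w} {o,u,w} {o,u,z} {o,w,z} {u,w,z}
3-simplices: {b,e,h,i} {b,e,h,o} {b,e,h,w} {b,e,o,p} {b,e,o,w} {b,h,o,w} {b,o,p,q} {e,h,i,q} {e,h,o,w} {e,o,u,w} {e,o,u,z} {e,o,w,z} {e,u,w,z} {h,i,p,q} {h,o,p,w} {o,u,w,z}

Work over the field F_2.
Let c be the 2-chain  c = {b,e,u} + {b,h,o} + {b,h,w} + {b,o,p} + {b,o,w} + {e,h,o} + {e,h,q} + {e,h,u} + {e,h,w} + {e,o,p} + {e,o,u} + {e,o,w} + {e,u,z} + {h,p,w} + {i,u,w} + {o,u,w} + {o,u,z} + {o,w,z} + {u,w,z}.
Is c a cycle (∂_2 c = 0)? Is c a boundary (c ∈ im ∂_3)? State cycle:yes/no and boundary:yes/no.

n_0=10 n_1=40 n_2=48 n_3=16  [Z2]
∂1: piv[be,bh,bi,bo,bp,bq,bu,bw,ez] rk=9  ker:eh,ei,eo,ep,eq,eu,ew,hi,ho,hp,hq,hu,hw,ip,iq,iu,iw,iz,op,oq,ou,ow,oz,pq,pu,pw,pz,qz,uw,uz,wz
∂2: piv[beh,bei,beo,bep,beu,bew,bhi,bho,bhp,bhu,bhw,bop,boq,bow,bpq,ehq,eip,eiq,eiz,eou,eoz,epq,eqz,euw,euz,ewz,hiu,hpw,iuw] rk=29  ker:ehi,eho,ehu,ehw,eop,eow,hip,hiq,hop,how,hpq,huw,ipq,opq,opw,ouw,ouz,owz,uwz
∂3: piv[behi,beho,behw,beop,beow,bhow,bopq,ehiq,eouw,eouz,eowz,euwz,hipq,hopw] rk=14  ker:ehow,ouwz
∂2c = {b,e} + {b,o} + {b,p} + {b,u} + {e,p} + {e,q} + {e,z} + {h,p} + {h,q} + {h,u} + {h,w} + {i,u} + {i,w} + {o,u} + {p,w} + {u,w} + {u,z}

cycle:no boundary:no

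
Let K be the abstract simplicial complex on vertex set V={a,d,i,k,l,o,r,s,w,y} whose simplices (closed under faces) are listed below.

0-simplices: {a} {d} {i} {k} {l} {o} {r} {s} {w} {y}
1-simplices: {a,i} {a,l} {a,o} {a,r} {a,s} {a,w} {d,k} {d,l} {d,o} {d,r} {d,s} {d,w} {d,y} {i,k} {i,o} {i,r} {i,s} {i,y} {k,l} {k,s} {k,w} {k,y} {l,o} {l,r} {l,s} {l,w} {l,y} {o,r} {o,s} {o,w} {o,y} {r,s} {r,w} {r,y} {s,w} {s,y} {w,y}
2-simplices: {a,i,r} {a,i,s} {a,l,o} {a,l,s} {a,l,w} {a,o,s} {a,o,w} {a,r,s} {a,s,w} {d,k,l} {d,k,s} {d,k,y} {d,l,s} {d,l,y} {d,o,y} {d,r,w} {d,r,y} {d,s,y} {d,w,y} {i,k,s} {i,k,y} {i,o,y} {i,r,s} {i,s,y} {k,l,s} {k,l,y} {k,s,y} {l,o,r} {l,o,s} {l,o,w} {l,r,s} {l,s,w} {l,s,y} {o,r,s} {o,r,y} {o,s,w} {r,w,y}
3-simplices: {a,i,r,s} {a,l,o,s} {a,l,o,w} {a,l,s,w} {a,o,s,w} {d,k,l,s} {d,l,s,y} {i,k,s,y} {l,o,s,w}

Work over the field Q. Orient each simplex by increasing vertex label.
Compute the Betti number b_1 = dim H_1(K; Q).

n_0=10 n_1=37 n_2=37 n_3=9  [Q]
∂1: piv[ai,al,ao,ar,as,aw,dk,dl,dy] rk=9  ker:do,dr,ds,dw,ik,io,ir,is,iy,kl,ks,kw,ky,lo,lr,ls,lw,ly,or,os,ow,oy,rs,rw,ry,sw,sy,wy
∂2: piv[air,ais,alo,als,alw,aos,aow,ars,asw,dkl,dks,dky,dls,dly,doy,drw,dry,dsy,dwy,iks,iky,ioy,lor,lrs,ory] rk=25  ker:irs,isy,kls,kly,ksy,los,low,lsw,lsy,ors,osw,rwy
∂3: piv[airs,alos,alow,alsw,aosw,dkls,dlsy,iksy] rk=8  ker:losw
b_1=(37−9)−25=3

b_1=3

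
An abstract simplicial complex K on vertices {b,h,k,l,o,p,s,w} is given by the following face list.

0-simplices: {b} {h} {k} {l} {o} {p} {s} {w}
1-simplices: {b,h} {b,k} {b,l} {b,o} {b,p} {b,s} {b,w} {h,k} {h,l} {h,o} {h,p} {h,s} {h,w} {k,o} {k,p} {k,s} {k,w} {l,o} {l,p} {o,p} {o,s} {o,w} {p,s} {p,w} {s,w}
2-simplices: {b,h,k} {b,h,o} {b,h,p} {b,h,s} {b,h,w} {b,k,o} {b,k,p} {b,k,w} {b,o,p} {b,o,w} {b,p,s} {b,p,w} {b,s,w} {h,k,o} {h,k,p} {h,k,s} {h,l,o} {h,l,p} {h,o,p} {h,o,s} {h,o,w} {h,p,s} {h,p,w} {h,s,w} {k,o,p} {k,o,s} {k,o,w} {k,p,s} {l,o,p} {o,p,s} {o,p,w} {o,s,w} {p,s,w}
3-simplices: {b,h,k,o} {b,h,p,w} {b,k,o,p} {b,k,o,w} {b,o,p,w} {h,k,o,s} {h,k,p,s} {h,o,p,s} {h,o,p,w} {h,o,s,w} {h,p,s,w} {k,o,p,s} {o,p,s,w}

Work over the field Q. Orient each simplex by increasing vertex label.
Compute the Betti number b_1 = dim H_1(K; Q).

b_1=1

n_0=8 n_1=25 n_2=33 n_3=13  [Q]
∂1: piv[bh,bk,bl,bo,bp,bs,bw] rk=7  ker:hk,hl,ho,hp,hs,hw,ko,kp,ks,kw,lo,lp,op,os,ow,ps,pw,sw
∂2: piv[bhk,bho,bhp,bhs,bhw,bko,bkp,bkw,bop,bow,bps,bpw,bsw,hks,hlo,hlp,hos] rk=17  ker:hko,hkp,hop,how,hps,hpw,hsw,kop,kos,kow,kps,lop,ops,opw,osw,psw
∂3: piv[bhko,bhpw,bkop,bkow,bopw,hkos,hkps,hops,hopw,hosw,hpsw,kops] rk=12  ker:opsw
b_1=(25−7)−17=1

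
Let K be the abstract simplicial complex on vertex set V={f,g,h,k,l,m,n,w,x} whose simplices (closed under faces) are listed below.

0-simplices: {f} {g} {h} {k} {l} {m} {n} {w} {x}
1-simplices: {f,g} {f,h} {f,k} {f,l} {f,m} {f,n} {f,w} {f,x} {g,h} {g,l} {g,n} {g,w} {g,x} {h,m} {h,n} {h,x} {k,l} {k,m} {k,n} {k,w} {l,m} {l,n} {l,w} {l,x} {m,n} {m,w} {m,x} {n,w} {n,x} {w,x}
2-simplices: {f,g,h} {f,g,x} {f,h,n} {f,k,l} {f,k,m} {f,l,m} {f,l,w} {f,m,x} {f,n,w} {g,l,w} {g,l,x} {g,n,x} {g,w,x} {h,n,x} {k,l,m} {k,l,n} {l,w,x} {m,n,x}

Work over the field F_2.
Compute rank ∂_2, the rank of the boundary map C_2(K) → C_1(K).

rank∂_2=16

n_0=9 n_1=30 n_2=18  [Z2]
∂1: piv[fg,fh,fk,fl,fm,fn,fw,fx] rk=8  ker:gh,gl,gn,gw,gx,hm,hn,hx,kl,km,kn,kw,lm,ln,lw,lx,mn,mw,mx,nw,nx,wx
∂2: piv[fgh,fgx,fhn,fkl,fkm,flm,flw,fmx,fnw,glw,glx,gnx,gwx,hnx,kln,mnx] rk=16  ker:klm,lwx
rk∂_2=16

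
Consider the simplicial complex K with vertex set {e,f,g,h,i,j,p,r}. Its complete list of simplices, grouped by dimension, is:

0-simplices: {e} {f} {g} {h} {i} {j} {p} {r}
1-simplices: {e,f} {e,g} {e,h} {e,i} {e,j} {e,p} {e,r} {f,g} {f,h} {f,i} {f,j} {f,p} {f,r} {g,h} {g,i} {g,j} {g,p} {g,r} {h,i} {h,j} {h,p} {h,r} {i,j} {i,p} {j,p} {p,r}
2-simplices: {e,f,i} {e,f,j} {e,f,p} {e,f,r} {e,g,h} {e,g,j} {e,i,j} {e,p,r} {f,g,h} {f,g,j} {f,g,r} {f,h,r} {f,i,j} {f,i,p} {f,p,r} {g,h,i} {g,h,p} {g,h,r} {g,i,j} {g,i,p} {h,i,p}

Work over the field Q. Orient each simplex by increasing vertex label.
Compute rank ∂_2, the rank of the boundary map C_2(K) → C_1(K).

n_0=8 n_1=26 n_2=21  [Q]
∂1: piv[ef,eg,eh,ei,ej,ep,er] rk=7  ker:fg,fh,fi,fj,fp,fr,gh,gi,gj,gp,gr,hi,hj,hp,hr,ij,ip,jp,pr
∂2: piv[efi,efj,efp,efr,egh,egj,eij,epr,fgh,fgj,fgr,fhr,fip,ghi,ghp,gij,gip] rk=17  ker:fij,fpr,ghr,hip
rk∂_2=17

rank∂_2=17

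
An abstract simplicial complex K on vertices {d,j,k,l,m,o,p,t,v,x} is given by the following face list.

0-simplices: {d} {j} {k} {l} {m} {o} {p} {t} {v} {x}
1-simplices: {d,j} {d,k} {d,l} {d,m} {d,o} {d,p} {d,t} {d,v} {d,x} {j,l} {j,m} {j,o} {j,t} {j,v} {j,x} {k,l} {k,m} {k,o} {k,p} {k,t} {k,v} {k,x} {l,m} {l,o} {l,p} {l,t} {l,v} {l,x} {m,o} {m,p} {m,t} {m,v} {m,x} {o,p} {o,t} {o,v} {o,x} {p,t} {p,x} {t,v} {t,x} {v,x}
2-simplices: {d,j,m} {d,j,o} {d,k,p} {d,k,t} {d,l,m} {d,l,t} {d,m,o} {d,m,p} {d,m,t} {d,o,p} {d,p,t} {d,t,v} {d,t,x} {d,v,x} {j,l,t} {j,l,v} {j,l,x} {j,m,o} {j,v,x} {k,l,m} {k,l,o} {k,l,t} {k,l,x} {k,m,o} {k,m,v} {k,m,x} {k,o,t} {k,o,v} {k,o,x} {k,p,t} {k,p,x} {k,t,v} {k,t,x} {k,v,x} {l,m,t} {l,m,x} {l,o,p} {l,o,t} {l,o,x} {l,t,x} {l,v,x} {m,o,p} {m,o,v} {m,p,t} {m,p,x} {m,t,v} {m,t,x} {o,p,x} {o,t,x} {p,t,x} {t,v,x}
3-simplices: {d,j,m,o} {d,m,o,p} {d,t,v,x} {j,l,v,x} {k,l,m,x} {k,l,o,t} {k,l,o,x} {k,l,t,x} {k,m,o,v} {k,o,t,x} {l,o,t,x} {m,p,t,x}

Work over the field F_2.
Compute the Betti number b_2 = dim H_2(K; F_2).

b_2=8

n_0=10 n_1=42 n_2=51 n_3=12  [Z2]
∂1: piv[dj,dk,dl,dm,do,dp,dt,dv,dx] rk=9  ker:jl,jm,jo,jt,jv,jx,kl,km,ko,kp,kt,kv,kx,lm,lo,lp,lt,lv,lx,mo,mp,mt,mv,mx,op,ot,ov,ox,pt,px,tv,tx,vx
∂2: piv[djm,djo,dkp,dkt,dlm,dlt,dmo,dmp,dmt,dop,dpt,dtv,dtx,dvx,jlt,jlv,jlx,jvx,klm,klo,klt,klx,kmo,kmv,kmx,kot,kov,kox,kpx,ktv,ktx,lop] rk=32  ker:jmo,kpt,kvx,lmt,lmx,lot,lox,ltx,lvx,mop,mov,mpt,mpx,mtv,mtx,opx,otx,ptx,tvx
∂3: piv[djmo,dmop,dtvx,jlvx,klmx,klot,klox,kltx,kmov,kotx,mptx] rk=11  ker:lotx
b_2=(51−32)−11=8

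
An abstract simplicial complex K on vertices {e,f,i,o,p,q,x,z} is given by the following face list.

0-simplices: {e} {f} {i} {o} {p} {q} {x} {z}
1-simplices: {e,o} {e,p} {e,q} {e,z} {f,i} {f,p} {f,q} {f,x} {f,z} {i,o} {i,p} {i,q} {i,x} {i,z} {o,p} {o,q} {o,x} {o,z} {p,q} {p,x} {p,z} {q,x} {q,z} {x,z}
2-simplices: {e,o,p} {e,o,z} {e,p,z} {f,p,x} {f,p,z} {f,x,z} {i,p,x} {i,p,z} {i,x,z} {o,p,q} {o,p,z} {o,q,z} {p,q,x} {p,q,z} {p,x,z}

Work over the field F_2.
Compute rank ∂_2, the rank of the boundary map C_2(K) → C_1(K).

rank∂_2=11

n_0=8 n_1=24 n_2=15  [Z2]
∂1: piv[eo,ep,eq,ez,fi,fp,fx] rk=7  ker:fq,fz,io,ip,iq,ix,iz,op,oq,ox,oz,pq,px,pz,qx,qz,xz
∂2: piv[eop,eoz,epz,fpx,fpz,fxz,ipx,ipz,opq,oqz,pqx] rk=11  ker:ixz,opz,pqz,pxz
rk∂_2=11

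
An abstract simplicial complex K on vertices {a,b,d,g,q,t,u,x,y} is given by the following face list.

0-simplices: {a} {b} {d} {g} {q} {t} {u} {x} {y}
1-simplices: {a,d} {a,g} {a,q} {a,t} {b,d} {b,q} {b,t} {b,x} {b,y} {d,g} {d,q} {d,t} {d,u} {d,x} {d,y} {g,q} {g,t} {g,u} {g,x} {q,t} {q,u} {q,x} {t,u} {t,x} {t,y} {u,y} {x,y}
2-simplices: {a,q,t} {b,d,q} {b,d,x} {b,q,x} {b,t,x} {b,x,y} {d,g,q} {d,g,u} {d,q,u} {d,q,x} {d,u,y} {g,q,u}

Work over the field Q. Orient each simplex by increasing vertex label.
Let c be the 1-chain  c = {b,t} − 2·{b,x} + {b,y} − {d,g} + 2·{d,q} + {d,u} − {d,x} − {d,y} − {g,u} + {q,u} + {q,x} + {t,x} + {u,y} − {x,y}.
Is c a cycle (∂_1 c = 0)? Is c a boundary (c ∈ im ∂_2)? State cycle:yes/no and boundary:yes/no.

n_0=9 n_1=27 n_2=12  [Q]
∂1: piv[ad,ag,aq,at,bd,bx,by,du] rk=8  ker:bq,bt,dg,dq,dt,dx,dy,gq,gt,gu,gx,qt,qu,qx,tu,tx,ty,uy,xy
∂2: piv[aqt,bdq,bdx,bqx,btx,bxy,dgq,dgu,dqu,duy] rk=10  ker:dqx,gqu
∂1c = 0
c vs im∂2: reduces to 0 ⇒ boundary

cycle:yes boundary:yes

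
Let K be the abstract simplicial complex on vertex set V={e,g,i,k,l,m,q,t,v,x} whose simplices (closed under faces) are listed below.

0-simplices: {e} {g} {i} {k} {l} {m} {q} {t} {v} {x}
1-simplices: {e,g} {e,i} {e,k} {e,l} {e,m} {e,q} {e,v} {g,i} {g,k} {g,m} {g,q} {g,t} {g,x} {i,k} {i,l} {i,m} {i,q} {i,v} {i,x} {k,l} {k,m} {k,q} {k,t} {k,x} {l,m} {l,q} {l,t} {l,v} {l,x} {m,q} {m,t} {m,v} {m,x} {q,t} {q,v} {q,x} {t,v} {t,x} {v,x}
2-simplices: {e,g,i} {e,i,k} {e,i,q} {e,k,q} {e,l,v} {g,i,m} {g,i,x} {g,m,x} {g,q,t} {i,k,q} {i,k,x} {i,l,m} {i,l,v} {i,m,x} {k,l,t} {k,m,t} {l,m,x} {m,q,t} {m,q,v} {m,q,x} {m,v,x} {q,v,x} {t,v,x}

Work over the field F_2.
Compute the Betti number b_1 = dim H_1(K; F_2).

n_0=10 n_1=39 n_2=23  [Z2]
∂1: piv[eg,ei,ek,el,em,eq,ev,gt,gx] rk=9  ker:gi,gk,gm,gq,ik,il,im,iq,iv,ix,kl,km,kq,kt,kx,lm,lq,lt,lv,lx,mq,mt,mv,mx,qt,qv,qx,tv,tx,vx
∂2: piv[egi,eik,eiq,ekq,elv,gim,gix,gmx,gqt,ikx,ilm,ilv,klt,kmt,lmx,mqt,mqv,mqx,mvx,tvx] rk=20  ker:ikq,imx,qvx
b_1=(39−9)−20=10

b_1=10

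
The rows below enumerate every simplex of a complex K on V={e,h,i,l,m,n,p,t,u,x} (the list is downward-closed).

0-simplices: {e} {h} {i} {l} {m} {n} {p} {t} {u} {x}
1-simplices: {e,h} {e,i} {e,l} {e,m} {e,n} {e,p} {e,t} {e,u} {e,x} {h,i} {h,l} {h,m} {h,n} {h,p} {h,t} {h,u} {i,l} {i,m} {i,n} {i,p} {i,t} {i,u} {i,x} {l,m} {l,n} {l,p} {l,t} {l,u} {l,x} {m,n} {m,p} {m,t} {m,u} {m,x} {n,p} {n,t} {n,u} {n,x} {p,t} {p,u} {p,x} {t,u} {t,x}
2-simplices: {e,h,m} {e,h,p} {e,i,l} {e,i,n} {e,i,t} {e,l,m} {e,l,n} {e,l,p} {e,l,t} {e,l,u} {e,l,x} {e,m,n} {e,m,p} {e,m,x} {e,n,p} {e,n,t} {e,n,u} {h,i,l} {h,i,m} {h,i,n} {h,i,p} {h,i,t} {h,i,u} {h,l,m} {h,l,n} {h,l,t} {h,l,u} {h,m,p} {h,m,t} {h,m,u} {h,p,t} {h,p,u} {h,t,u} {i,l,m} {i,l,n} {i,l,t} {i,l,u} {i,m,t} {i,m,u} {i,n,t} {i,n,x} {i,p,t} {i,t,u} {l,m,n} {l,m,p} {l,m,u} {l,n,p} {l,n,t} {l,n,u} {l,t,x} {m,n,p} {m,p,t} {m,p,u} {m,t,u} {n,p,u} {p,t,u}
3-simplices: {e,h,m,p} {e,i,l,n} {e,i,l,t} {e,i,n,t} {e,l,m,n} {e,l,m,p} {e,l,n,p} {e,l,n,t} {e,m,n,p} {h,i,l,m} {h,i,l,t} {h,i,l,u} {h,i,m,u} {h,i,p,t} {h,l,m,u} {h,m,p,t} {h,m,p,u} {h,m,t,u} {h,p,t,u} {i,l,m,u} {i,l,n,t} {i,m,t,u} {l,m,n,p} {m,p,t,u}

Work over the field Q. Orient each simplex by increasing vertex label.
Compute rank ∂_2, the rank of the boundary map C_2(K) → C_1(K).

n_0=10 n_1=43 n_2=56 n_3=24  [Q]
∂1: piv[eh,ei,el,em,en,ep,et,eu,ex] rk=9  ker:hi,hl,hm,hn,hp,ht,hu,il,im,in,ip,it,iu,ix,lm,ln,lp,lt,lu,lx,mn,mp,mt,mu,mx,np,nt,nu,nx,pt,pu,px,tu,tx
∂2: piv[ehm,ehp,eil,ein,eit,elm,eln,elp,elt,elu,elx,emn,emp,emx,enp,ent,enu,hil,him,hin,hip,hit,hiu,hlm,hlu,hmt,hmu,hpt,hpu,htu,inx,ltx] rk=32  ker:hln,hlt,hmp,ilm,iln,ilt,ilu,imt,imu,int,ipt,itu,lmn,lmp,lmu,lnp,lnt,lnu,mnp,mpt,mpu,mtu,npu,ptu
∂3: piv[ehmp,eiln,eilt,eint,elmn,elmp,elnp,elnt,emnp,hilm,hilt,hilu,himu,hipt,hlmu,hmpt,hmpu,hmtu,hptu,imtu] rk=20  ker:ilmu,ilnt,lmnp,mptu
rk∂_2=32

rank∂_2=32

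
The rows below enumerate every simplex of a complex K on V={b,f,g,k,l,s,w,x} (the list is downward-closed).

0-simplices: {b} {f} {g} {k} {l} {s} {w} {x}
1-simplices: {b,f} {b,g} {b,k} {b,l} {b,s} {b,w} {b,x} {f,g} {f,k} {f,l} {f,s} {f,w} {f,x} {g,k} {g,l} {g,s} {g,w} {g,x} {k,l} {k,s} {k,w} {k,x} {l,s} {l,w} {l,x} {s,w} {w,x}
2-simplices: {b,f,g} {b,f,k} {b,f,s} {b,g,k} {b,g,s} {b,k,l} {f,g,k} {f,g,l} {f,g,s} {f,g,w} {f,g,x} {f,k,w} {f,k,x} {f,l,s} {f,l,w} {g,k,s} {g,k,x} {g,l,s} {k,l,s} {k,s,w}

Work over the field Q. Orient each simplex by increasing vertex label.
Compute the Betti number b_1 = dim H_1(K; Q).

n_0=8 n_1=27 n_2=20  [Q]
∂1: piv[bf,bg,bk,bl,bs,bw,bx] rk=7  ker:fg,fk,fl,fs,fw,fx,gk,gl,gs,gw,gx,kl,ks,kw,kx,ls,lw,lx,sw,wx
∂2: piv[bfg,bfk,bfs,bgk,bgs,bkl,fgl,fgw,fgx,fkw,fkx,fls,flw,gks,kls,ksw] rk=16  ker:fgk,fgs,gkx,gls
b_1=(27−7)−16=4

b_1=4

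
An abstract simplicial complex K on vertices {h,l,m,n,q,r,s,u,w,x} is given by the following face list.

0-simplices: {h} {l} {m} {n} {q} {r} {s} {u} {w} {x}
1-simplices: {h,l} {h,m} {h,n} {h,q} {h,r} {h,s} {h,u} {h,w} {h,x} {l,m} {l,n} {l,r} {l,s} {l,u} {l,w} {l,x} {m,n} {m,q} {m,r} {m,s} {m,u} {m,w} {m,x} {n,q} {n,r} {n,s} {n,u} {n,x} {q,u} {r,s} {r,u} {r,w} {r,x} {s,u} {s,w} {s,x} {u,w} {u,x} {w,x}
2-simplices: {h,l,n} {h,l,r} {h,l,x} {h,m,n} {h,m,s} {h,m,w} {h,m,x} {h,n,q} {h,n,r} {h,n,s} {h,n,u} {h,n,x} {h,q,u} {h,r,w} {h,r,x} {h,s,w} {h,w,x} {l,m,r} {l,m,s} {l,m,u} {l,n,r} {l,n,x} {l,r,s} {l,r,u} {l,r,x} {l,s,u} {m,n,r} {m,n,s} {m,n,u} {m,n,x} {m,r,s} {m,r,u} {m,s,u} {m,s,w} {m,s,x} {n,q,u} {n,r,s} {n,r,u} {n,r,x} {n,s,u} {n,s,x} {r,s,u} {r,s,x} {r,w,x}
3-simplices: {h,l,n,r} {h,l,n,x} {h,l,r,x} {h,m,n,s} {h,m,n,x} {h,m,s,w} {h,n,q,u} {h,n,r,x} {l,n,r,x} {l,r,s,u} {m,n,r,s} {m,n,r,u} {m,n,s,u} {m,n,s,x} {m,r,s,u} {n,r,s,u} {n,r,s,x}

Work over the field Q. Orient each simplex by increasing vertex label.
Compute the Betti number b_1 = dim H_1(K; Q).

b_1=4

n_0=10 n_1=39 n_2=44 n_3=17  [Q]
∂1: piv[hl,hm,hn,hq,hr,hs,hu,hw,hx] rk=9  ker:lm,ln,lr,ls,lu,lw,lx,mn,mq,mr,ms,mu,mw,mx,nq,nr,ns,nu,nx,qu,rs,ru,rw,rx,su,sw,sx,uw,ux,wx
∂2: piv[hln,hlr,hlx,hmn,hms,hmw,hmx,hnq,hnr,hns,hnu,hnx,hqu,hrw,hrx,hsw,hwx,lmr,lms,lmu,lrs,lru,lsu,mnr,mnu,msx] rk=26  ker:lnr,lnx,lrx,mns,mnx,mrs,mru,msu,msw,nqu,nrs,nru,nrx,nsu,nsx,rsu,rsx,rwx
∂3: piv[hlnr,hlnx,hlrx,hmns,hmnx,hmsw,hnqu,hnrx,lrsu,mnrs,mnru,mnsu,mnsx,mrsu,nrsx] rk=15  ker:lnrx,nrsu
b_1=(39−9)−26=4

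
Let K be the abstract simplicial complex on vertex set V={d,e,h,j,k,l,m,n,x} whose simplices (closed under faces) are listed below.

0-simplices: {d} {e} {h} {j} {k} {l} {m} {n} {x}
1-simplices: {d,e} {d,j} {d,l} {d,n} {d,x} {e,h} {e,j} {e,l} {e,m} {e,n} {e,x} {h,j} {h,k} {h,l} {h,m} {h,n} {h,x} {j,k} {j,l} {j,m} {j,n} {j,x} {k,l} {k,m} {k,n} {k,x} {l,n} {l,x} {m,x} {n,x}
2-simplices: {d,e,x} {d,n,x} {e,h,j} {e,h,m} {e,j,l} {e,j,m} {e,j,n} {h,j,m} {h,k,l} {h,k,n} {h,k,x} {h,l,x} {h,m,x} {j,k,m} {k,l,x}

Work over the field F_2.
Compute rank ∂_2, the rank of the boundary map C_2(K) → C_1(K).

n_0=9 n_1=30 n_2=15  [Z2]
∂1: piv[de,dj,dl,dn,dx,eh,em,hk] rk=8  ker:ej,el,en,ex,hj,hl,hm,hn,hx,jk,jl,jm,jn,jx,kl,km,kn,kx,ln,lx,mx,nx
∂2: piv[dex,dnx,ehj,ehm,ejl,ejm,ejn,hkl,hkn,hkx,hlx,hmx,jkm] rk=13  ker:hjm,klx
rk∂_2=13

rank∂_2=13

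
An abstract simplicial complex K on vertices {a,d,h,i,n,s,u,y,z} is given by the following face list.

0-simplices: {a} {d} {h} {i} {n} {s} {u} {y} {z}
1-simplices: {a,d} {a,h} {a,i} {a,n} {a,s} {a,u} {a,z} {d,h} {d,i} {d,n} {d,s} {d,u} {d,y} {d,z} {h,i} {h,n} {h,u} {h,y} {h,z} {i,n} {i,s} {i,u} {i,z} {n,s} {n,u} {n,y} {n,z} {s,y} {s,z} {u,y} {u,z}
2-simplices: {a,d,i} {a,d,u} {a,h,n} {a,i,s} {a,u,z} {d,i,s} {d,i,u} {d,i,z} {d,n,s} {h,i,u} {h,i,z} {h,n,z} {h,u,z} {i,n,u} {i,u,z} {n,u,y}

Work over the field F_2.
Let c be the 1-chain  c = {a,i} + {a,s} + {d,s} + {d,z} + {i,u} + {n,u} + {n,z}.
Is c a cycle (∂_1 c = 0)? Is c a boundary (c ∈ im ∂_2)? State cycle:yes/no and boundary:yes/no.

n_0=9 n_1=31 n_2=16  [Z2]
∂1: piv[ad,ah,ai,an,as,au,az,dy] rk=8  ker:dh,di,dn,ds,du,dz,hi,hn,hu,hy,hz,in,is,iu,iz,ns,nu,ny,nz,sy,sz,uy,uz
∂2: piv[adi,adu,ahn,ais,auz,dis,diu,diz,dns,hiu,hiz,hnz,huz,inu,nuy] rk=15  ker:iuz
∂1c = 0
c vs im∂2: residual ≠ 0 ⇒ not boundary

cycle:yes boundary:no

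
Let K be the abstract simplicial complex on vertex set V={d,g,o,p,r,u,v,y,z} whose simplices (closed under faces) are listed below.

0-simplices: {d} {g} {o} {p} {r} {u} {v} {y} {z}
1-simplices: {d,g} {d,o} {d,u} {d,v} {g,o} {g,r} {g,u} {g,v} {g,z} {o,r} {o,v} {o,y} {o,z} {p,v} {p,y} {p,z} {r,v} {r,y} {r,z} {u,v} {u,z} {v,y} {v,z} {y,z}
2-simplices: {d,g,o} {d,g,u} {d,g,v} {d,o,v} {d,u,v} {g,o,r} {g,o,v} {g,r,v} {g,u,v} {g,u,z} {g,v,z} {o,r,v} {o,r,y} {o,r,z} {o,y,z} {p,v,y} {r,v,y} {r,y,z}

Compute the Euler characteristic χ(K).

χ(K)=3

n_0=9 n_1=24 n_2=18
χ=+9−24+18=3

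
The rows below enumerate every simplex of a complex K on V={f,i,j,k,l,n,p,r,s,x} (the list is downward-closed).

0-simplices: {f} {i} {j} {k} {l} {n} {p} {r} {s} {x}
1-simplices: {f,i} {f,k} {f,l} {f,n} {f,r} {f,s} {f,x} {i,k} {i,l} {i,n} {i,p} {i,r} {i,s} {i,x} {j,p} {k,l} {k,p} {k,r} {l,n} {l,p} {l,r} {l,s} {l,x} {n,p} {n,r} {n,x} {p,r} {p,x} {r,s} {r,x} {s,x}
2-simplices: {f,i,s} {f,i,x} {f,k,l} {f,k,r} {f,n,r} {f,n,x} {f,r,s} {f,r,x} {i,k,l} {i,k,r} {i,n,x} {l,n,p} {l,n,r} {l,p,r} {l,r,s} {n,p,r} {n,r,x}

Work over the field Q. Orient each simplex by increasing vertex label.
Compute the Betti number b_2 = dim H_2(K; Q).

n_0=10 n_1=31 n_2=17  [Q]
∂1: piv[fi,fk,fl,fn,fr,fs,fx,ip,jp] rk=9  ker:ik,il,in,ir,is,ix,kl,kp,kr,ln,lp,lr,ls,lx,np,nr,nx,pr,px,rs,rx,sx
∂2: piv[fis,fix,fkl,fkr,fnr,fnx,frs,frx,ikl,ikr,inx,lnp,lnr,lpr,lrs] rk=15  ker:npr,nrx
b_2=(17−15)−0=2

b_2=2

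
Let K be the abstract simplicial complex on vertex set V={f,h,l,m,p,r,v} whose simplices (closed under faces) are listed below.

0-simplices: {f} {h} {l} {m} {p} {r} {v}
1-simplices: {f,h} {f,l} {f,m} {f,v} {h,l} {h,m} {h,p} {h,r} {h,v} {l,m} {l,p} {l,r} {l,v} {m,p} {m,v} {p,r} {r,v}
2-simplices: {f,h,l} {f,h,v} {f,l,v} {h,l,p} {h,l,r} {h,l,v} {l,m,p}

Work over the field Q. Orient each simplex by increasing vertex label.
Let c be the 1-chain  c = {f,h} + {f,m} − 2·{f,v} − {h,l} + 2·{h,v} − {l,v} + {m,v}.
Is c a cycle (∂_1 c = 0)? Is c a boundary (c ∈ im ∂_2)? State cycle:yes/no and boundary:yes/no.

cycle:yes boundary:no

n_0=7 n_1=17 n_2=7  [Q]
∂1: piv[fh,fl,fm,fv,hp,hr] rk=6  ker:hl,hm,hv,lm,lp,lr,lv,mp,mv,pr,rv
∂2: piv[fhl,fhv,flv,hlp,hlr,lmp] rk=6  ker:hlv
∂1c = 0
c vs im∂2: residual ≠ 0 ⇒ not boundary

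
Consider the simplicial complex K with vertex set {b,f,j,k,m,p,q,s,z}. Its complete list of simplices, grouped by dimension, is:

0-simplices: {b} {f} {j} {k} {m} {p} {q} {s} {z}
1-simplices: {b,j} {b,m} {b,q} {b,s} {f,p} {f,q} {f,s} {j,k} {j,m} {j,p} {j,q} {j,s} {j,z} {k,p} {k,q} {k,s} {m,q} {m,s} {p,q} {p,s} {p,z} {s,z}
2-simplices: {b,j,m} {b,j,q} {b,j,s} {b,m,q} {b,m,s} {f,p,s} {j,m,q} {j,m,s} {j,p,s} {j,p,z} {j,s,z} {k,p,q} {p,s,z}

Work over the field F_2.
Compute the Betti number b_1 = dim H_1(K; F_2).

b_1=4

n_0=9 n_1=22 n_2=13  [Z2]
∂1: piv[bj,bm,bq,bs,fp,fq,jk,jz] rk=8  ker:fs,jm,jp,jq,js,kp,kq,ks,mq,ms,pq,ps,pz,sz
∂2: piv[bjm,bjq,bjs,bmq,bms,fps,jps,jpz,jsz,kpq] rk=10  ker:jmq,jms,psz
b_1=(22−8)−10=4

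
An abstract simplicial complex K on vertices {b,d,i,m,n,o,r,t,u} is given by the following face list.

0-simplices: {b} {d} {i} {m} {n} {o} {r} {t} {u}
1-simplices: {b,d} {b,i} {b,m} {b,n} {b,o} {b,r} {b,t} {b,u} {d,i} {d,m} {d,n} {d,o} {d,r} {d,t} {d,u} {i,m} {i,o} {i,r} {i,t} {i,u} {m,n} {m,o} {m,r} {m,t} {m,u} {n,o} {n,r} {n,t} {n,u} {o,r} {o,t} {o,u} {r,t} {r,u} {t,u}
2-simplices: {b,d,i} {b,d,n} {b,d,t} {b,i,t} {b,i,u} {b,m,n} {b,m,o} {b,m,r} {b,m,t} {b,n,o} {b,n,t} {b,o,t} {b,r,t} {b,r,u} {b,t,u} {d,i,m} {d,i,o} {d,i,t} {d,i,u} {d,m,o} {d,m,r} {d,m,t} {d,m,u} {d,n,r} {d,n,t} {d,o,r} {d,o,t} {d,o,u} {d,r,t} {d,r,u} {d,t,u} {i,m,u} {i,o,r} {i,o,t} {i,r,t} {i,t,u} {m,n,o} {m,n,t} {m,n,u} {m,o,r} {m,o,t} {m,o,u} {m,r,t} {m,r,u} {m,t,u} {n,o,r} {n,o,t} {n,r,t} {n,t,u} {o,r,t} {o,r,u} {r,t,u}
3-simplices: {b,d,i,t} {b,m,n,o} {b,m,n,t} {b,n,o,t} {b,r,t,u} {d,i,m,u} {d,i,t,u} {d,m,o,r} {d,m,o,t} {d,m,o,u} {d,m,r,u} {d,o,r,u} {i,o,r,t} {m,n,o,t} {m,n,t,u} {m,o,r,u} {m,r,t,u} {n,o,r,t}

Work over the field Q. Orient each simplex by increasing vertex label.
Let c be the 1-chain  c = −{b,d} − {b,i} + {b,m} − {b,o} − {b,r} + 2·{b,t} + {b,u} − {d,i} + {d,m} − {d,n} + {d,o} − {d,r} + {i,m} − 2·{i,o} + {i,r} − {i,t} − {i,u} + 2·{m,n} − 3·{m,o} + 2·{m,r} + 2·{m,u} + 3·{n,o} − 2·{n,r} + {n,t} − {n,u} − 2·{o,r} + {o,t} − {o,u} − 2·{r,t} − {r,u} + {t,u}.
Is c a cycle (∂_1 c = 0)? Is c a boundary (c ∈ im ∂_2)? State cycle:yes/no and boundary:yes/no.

n_0=9 n_1=35 n_2=52 n_3=18  [Q]
∂1: piv[bd,bi,bm,bn,bo,br,bt,bu] rk=8  ker:di,dm,dn,do,dr,dt,du,im,io,ir,it,iu,mn,mo,mr,mt,mu,no,nr,nt,nu,or,ot,ou,rt,ru,tu
∂2: piv[bdi,bdn,bdt,bit,biu,bmn,bmo,bmr,bmt,bno,bnt,bot,brt,bru,btu,dim,dio,diu,dmo,dmr,dmt,dmu,dnr,dor,dou,ior,mnu] rk=27  ker:dit,dnt,dot,drt,dru,dtu,imu,iot,irt,itu,mno,mnt,mor,mot,mou,mrt,mru,mtu,nor,not,nrt,ntu,ort,oru,rtu
∂3: piv[bdit,bmno,bmnt,bnot,brtu,dimu,ditu,dmor,dmot,dmou,dmru,doru,iort,mnot,mntu,mrtu,nort] rk=17  ker:moru
∂1c = 0
c vs im∂2: reduces to 0 ⇒ boundary

cycle:yes boundary:yes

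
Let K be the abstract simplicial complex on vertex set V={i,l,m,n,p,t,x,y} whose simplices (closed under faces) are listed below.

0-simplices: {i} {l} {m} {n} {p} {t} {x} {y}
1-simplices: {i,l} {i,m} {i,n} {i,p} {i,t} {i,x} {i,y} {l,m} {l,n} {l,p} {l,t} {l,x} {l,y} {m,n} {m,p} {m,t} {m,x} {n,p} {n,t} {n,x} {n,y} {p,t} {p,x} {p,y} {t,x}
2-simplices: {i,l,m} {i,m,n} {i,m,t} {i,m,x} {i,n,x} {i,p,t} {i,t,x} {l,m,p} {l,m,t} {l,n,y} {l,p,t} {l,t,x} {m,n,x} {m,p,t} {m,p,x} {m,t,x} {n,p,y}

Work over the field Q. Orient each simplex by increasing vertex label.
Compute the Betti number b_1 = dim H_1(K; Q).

b_1=4

n_0=8 n_1=25 n_2=17  [Q]
∂1: piv[il,im,in,ip,it,ix,iy] rk=7  ker:lm,ln,lp,lt,lx,ly,mn,mp,mt,mx,np,nt,nx,ny,pt,px,py,tx
∂2: piv[ilm,imn,imt,imx,inx,ipt,itx,lmp,lmt,lny,lpt,ltx,mpx,npy] rk=14  ker:mnx,mpt,mtx
b_1=(25−7)−14=4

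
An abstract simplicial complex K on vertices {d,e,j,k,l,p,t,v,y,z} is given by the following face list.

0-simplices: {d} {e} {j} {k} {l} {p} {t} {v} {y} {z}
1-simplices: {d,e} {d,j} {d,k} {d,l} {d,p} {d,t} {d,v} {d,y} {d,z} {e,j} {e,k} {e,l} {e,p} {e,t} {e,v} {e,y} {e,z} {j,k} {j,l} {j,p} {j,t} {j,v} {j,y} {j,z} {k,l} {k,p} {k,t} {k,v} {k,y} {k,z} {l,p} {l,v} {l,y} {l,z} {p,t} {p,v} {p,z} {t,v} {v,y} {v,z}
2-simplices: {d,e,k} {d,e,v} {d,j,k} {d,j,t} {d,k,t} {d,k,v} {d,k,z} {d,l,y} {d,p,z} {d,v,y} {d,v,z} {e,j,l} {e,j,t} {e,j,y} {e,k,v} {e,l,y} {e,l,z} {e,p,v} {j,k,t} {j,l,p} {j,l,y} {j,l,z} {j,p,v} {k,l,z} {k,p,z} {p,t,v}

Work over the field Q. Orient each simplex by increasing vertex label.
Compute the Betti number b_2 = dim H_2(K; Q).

n_0=10 n_1=40 n_2=26  [Q]
∂1: piv[de,dj,dk,dl,dp,dt,dv,dy,dz] rk=9  ker:ej,ek,el,ep,et,ev,ey,ez,jk,jl,jp,jt,jv,jy,jz,kl,kp,kt,kv,ky,kz,lp,lv,ly,lz,pt,pv,pz,tv,vy,vz
∂2: piv[dek,dev,djk,djt,dkt,dkv,dkz,dly,dpz,dvy,dvz,ejl,ejt,ejy,ely,elz,epv,jlp,jlz,jpv,klz,kpz,ptv] rk=23  ker:ekv,jkt,jly
b_2=(26−23)−0=3

b_2=3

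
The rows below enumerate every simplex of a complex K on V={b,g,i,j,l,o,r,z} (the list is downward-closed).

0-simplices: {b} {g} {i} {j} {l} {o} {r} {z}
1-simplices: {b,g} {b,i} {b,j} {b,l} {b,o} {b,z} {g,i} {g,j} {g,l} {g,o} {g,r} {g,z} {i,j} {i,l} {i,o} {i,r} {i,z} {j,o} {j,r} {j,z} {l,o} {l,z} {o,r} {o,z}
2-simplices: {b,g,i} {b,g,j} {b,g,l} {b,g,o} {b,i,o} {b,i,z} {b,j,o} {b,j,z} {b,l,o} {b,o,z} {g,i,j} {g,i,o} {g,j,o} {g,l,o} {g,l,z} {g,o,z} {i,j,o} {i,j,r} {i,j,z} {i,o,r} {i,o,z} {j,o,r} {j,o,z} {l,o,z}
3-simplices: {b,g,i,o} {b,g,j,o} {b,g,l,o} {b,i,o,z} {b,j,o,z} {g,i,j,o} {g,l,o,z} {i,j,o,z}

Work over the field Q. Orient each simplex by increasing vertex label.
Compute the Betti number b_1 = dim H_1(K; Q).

b_1=2

n_0=8 n_1=24 n_2=24 n_3=8  [Q]
∂1: piv[bg,bi,bj,bl,bo,bz,gr] rk=7  ker:gi,gj,gl,go,gz,ij,il,io,ir,iz,jo,jr,jz,lo,lz,or,oz
∂2: piv[bgi,bgj,bgl,bgo,bio,biz,bjo,bjz,blo,boz,gij,glz,goz,ijr,ior] rk=15  ker:gio,gjo,glo,ijo,ijz,ioz,jor,joz,loz
∂3: piv[bgio,bgjo,bglo,bioz,bjoz,gijo,gloz,ijoz] rk=8
b_1=(24−7)−15=2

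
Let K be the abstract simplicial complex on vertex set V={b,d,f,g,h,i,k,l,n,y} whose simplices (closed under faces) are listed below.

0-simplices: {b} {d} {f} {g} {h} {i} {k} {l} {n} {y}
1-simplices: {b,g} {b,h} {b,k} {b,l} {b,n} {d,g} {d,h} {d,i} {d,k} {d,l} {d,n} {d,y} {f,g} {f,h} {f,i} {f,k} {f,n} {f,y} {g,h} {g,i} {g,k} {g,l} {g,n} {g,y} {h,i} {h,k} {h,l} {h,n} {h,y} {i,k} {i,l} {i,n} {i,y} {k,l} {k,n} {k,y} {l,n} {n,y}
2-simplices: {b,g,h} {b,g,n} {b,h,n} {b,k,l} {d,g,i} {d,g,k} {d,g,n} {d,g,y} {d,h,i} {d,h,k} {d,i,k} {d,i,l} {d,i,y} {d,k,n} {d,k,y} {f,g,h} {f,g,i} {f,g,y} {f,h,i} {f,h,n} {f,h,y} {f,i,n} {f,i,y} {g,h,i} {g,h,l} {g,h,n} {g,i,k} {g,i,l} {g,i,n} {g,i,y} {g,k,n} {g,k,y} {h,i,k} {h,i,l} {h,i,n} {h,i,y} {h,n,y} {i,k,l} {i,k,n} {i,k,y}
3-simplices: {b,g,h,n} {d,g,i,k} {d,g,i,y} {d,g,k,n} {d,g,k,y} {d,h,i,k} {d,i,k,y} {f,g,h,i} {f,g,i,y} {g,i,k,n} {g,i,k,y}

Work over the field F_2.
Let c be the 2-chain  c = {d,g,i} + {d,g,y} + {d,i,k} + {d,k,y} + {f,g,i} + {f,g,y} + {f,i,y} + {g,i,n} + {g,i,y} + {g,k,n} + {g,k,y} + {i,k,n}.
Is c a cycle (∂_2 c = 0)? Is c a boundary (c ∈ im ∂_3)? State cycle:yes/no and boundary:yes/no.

n_0=10 n_1=38 n_2=40 n_3=11  [Z2]
∂1: piv[bg,bh,bk,bl,bn,dg,di,dy,fg] rk=9  ker:dh,dk,dl,dn,fh,fi,fk,fn,fy,gh,gi,gk,gl,gn,gy,hi,hk,hl,hn,hy,ik,il,in,iy,kl,kn,ky,ln,ny
∂2: piv[bgh,bgn,bhn,bkl,dgi,dgk,dgn,dgy,dhi,dhk,dik,dil,diy,dkn,dky,fgh,fgi,fgy,fhi,fhn,fhy,fin,ghl,gil,hny,ikl] rk=26  ker:fiy,ghi,ghn,gik,gin,giy,gkn,gky,hik,hil,hin,hiy,ikn,iky
∂3: piv[bghn,dgik,dgiy,dgkn,dgky,dhik,diky,fghi,fgiy,gikn] rk=10  ker:giky
∂2c = 0
c vs im∂3: reduces to 0 ⇒ boundary

cycle:yes boundary:yes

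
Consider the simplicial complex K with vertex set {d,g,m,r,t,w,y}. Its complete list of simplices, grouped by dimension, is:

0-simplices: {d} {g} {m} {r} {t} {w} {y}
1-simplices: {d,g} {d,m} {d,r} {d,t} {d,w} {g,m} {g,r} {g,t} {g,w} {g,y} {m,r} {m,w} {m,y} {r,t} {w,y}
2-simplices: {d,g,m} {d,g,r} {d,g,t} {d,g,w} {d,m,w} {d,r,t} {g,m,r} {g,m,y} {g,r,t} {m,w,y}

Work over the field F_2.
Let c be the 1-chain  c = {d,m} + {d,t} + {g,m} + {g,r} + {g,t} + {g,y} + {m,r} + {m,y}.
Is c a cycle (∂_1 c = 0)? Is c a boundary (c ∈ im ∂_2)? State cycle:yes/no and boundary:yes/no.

cycle:yes boundary:yes

n_0=7 n_1=15 n_2=10  [Z2]
∂1: piv[dg,dm,dr,dt,dw,gy] rk=6  ker:gm,gr,gt,gw,mr,mw,my,rt,wy
∂2: piv[dgm,dgr,dgt,dgw,dmw,drt,gmr,gmy,mwy] rk=9  ker:grt
∂1c = 0
c vs im∂2: reduces to 0 ⇒ boundary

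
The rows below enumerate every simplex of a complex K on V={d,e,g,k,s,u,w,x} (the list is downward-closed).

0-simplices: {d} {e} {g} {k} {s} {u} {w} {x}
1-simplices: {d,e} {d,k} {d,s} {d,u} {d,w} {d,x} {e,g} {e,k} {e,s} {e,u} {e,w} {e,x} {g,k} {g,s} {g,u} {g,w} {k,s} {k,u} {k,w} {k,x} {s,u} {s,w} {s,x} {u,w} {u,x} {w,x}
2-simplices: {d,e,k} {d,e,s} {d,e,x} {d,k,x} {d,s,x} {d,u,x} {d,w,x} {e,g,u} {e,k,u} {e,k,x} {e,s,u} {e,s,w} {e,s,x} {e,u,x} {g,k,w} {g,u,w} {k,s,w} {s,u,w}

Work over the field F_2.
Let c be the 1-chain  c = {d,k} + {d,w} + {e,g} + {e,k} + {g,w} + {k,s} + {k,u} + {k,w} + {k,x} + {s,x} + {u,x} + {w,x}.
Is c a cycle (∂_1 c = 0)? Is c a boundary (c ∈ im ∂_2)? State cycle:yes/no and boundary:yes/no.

n_0=8 n_1=26 n_2=18  [Z2]
∂1: piv[de,dk,ds,du,dw,dx,eg] rk=7  ker:ek,es,eu,ew,ex,gk,gs,gu,gw,ks,ku,kw,kx,su,sw,sx,uw,ux,wx
∂2: piv[dek,des,dex,dkx,dsx,dux,dwx,egu,eku,esu,esw,eux,gkw,guw,ksw,suw] rk=16  ker:ekx,esx
∂1c = 0
c vs im∂2: reduces to 0 ⇒ boundary

cycle:yes boundary:yes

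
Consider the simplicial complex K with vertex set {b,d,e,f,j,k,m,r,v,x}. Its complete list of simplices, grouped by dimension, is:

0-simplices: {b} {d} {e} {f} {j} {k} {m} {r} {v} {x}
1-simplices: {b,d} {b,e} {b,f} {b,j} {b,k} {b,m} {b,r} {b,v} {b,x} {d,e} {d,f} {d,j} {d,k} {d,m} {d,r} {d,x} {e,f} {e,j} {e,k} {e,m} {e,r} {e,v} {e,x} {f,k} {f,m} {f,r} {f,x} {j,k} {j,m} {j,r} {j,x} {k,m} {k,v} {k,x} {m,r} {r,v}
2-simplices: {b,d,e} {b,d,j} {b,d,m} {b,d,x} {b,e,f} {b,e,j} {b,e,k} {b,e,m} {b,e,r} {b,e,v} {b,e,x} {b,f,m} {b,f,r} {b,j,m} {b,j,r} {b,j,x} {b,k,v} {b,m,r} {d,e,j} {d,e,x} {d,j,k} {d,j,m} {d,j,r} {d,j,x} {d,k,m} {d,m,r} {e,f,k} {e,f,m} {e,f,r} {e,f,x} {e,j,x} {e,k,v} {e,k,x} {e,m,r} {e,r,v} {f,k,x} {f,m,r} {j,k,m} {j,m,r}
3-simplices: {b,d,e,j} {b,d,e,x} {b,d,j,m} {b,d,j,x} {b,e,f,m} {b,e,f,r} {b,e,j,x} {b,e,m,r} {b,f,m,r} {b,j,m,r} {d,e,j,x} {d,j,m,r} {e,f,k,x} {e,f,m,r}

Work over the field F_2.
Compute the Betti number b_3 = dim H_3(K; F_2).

n_0=10 n_1=36 n_2=39 n_3=14  [Z2]
∂1: piv[bd,be,bf,bj,bk,bm,br,bv,bx] rk=9  ker:de,df,dj,dk,dm,dr,dx,ef,ej,ek,em,er,ev,ex,fk,fm,fr,fx,jk,jm,jr,jx,km,kv,kx,mr,rv
∂2: piv[bde,bdj,bdm,bdx,bef,bej,bek,bem,ber,bev,bex,bfm,bfr,bjm,bjr,bjx,bkv,bmr,djk,djr,dkm,efk,efx,ekx,erv] rk=25  ker:dej,dex,djm,djx,dmr,efm,efr,ejx,ekv,emr,fkx,fmr,jkm,jmr
∂3: piv[bdej,bdex,bdjm,bdjx,befm,befr,bejx,bemr,bfmr,bjmr,djmr,efkx] rk=12  ker:dejx,efmr
b_3=(14−12)−0=2

b_3=2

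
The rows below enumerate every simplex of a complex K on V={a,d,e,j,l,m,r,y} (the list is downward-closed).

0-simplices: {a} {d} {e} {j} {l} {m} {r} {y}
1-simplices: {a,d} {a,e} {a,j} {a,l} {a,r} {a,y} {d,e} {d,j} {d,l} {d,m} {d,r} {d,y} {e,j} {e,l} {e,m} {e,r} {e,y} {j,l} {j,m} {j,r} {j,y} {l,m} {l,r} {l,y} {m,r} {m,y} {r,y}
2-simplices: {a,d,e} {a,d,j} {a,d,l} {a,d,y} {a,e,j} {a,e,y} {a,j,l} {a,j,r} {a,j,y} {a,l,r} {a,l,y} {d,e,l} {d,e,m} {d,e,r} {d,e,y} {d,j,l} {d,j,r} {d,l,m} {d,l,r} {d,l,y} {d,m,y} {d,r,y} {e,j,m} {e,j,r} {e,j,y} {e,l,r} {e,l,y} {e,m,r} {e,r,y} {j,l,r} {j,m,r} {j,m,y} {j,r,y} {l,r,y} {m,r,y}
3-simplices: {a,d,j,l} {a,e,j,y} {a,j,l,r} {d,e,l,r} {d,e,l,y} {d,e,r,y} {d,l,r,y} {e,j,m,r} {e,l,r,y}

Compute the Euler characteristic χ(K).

n_0=8 n_1=27 n_2=35 n_3=9
χ=+8−27+35−9=7

χ(K)=7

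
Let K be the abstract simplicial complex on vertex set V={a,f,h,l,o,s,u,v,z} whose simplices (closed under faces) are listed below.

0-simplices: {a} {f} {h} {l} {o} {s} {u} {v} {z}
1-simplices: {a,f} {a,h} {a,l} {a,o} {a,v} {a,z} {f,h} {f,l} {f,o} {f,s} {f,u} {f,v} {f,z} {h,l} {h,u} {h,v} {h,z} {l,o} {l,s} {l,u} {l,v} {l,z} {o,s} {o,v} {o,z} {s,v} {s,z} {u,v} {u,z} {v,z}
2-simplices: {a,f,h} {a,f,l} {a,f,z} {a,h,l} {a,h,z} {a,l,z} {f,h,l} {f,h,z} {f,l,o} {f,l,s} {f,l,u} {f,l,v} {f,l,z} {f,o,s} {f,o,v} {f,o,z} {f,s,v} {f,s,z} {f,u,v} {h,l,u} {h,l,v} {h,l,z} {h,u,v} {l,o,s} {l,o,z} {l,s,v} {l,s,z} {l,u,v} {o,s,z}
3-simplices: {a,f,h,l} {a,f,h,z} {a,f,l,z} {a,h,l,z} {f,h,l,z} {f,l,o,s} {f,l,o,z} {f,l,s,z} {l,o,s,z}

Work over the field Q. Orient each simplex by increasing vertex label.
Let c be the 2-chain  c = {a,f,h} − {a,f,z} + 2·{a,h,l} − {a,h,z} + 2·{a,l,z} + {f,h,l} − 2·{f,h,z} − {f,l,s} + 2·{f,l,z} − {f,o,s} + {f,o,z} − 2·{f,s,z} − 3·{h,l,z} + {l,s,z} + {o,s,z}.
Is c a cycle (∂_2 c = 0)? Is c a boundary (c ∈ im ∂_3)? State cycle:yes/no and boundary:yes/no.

cycle:yes boundary:yes

n_0=9 n_1=30 n_2=29 n_3=9  [Q]
∂1: piv[af,ah,al,ao,av,az,fs,fu] rk=8  ker:fh,fl,fo,fv,fz,hl,hu,hv,hz,lo,ls,lu,lv,lz,os,ov,oz,sv,sz,uv,uz,vz
∂2: piv[afh,afl,afz,ahl,ahz,alz,flo,fls,flu,flv,fos,fov,foz,fsv,fsz,fuv,hlu,hlv] rk=18  ker:fhl,fhz,flz,hlz,huv,los,loz,lsv,lsz,luv,osz
∂3: piv[afhl,afhz,aflz,ahlz,flos,floz,flsz,losz] rk=8  ker:fhlz
∂2c = 0
c vs im∂3: reduces to 0 ⇒ boundary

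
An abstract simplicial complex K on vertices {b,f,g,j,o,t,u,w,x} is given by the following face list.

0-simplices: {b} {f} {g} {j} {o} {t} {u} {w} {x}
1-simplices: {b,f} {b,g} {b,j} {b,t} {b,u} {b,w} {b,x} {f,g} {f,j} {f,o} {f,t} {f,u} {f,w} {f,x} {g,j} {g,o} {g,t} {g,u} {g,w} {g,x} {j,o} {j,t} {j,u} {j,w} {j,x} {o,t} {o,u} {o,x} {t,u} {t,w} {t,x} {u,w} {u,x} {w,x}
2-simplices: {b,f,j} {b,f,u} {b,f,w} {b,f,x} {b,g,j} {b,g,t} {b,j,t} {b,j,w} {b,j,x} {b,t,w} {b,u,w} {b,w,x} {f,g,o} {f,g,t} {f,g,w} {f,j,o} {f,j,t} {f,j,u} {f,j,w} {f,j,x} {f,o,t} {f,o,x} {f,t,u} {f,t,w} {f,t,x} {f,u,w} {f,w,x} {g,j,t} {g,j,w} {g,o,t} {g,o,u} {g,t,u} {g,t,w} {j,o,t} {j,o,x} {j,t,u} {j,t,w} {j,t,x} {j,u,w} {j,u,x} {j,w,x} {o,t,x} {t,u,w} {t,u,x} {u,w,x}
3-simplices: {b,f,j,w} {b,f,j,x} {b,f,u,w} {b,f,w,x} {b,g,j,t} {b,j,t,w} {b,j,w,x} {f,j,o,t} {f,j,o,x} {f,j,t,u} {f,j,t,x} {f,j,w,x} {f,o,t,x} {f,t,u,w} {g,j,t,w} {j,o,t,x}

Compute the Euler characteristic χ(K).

n_0=9 n_1=34 n_2=45 n_3=16
χ=+9−34+45−16=4

χ(K)=4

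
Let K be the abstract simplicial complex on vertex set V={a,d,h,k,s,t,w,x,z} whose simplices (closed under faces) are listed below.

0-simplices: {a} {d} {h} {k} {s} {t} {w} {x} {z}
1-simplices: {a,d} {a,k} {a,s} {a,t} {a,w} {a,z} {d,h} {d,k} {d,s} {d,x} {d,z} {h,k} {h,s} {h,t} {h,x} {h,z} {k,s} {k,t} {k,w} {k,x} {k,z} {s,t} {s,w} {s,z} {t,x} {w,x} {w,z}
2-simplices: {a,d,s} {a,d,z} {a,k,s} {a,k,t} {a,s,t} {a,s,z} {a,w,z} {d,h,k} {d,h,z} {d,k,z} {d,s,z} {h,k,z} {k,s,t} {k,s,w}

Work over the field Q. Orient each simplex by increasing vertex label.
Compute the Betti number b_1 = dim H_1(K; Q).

n_0=9 n_1=27 n_2=14  [Q]
∂1: piv[ad,ak,as,at,aw,az,dh,dx] rk=8  ker:dk,ds,dz,hk,hs,ht,hx,hz,ks,kt,kw,kx,kz,st,sw,sz,tx,wx,wz
∂2: piv[ads,adz,aks,akt,ast,asz,awz,dhk,dhz,dkz,ksw] rk=11  ker:dsz,hkz,kst
b_1=(27−8)−11=8

b_1=8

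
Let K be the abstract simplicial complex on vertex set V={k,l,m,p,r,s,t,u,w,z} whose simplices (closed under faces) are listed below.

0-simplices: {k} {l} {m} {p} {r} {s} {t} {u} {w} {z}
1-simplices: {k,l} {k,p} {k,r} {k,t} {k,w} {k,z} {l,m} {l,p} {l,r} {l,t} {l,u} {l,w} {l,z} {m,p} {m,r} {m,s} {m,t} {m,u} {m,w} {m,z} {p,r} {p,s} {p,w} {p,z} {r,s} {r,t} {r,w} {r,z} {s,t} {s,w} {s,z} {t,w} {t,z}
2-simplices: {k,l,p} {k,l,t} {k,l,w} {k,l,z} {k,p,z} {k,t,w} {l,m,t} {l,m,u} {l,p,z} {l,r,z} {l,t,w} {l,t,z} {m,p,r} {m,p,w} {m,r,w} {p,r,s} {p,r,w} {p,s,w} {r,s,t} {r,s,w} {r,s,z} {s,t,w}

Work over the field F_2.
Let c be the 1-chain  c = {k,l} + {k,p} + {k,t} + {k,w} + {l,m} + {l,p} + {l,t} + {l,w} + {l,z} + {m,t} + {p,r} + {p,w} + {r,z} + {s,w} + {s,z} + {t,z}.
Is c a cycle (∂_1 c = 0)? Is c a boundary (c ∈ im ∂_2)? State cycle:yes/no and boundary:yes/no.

n_0=10 n_1=33 n_2=22  [Z2]
∂1: piv[kl,kp,kr,kt,kw,kz,lm,lu,ms] rk=9  ker:lp,lr,lt,lw,lz,mp,mr,mt,mu,mw,mz,pr,ps,pw,pz,rs,rt,rw,rz,st,sw,sz,tw,tz
∂2: piv[klp,klt,klw,klz,kpz,ktw,lmt,lmu,lrz,ltz,mpr,mpw,mrw,prs,psw,rst,rsz,stw] rk=18  ker:lpz,ltw,prw,rsw
∂1c = 0
c vs im∂2: reduces to 0 ⇒ boundary

cycle:yes boundary:yes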